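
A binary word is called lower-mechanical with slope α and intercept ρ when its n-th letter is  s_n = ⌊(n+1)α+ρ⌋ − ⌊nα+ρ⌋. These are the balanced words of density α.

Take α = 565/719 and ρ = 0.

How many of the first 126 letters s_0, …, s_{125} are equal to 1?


99

#1s = Σ_{n=0}^{125} s_n = Σ_{n=0}^{125} (⌊(n+1)α+ρ⌋ − ⌊nα+ρ⌋)
the sum telescopes: every ⌊nα+ρ⌋ with 0 < n < 126 appears once with + and once with −, leaving ⌊126α+ρ⌋ − ⌊0·α+ρ⌋
126α + ρ = (126·565) / 719 = 71190/719
ρ = 0/719
⌊71190/719⌋ = 99,  ⌊0/719⌋ = 0
#1s = 99 − 0 = 99


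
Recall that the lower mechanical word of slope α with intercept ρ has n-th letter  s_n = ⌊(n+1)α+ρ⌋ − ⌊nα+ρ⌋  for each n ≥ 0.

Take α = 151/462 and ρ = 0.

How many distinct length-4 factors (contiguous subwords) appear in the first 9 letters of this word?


t_n = ⌊(n·151)/462⌋ for n = 0 … 9:
  n=0…9: ⌊0/462⌋=0 ⌊151/462⌋=0 ⌊302/462⌋=0 ⌊453/462⌋=0 ⌊604/462⌋=1 ⌊755/462⌋=1 ⌊906/462⌋=1 ⌊1057/462⌋=2 ⌊1208/462⌋=2 ⌊1359/462⌋=2
s_n = t_(n+1) − t_n for n = 0 … 8 gives
prefix = 000100100
slide a length-4 window over [0..3] … [5..8] (6 windows); first occurrence of each distinct factor:
  [  0..  3] 0001
  [  1..  4] 0010
  [  2..  5] 0100
  [  3..  6] 1001
  (the other 2 windows repeat one of these)
distinct factors: {0001, 0010, 0100, 1001}
count = 4  (Sturmian bound for length 4 is 5)

4


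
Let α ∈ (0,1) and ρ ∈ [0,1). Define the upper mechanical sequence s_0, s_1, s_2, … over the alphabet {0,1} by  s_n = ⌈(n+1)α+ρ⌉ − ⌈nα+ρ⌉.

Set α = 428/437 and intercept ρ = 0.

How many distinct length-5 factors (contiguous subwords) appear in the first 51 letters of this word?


4

t_n = ⌈(n·428)/437⌉ for n = 0 … 51:
  n=0…9: ⌈0/437⌉=0 ⌈428/437⌉=1 ⌈856/437⌉=2 ⌈1284/437⌉=3 ⌈1712/437⌉=4 ⌈2140/437⌉=5 ⌈2568/437⌉=6 ⌈2996/437⌉=7 ⌈3424/437⌉=8 ⌈3852/437⌉=9
  n=10…19: ⌈4280/437⌉=10 ⌈4708/437⌉=11 ⌈5136/437⌉=12 ⌈5564/437⌉=13 ⌈5992/437⌉=14 ⌈6420/437⌉=15 ⌈6848/437⌉=16 ⌈7276/437⌉=17 ⌈7704/437⌉=18 ⌈8132/437⌉=19
  n=20…29: ⌈8560/437⌉=20 ⌈8988/437⌉=21 ⌈9416/437⌉=22 ⌈9844/437⌉=23 ⌈10272/437⌉=24 ⌈10700/437⌉=25 ⌈11128/437⌉=26 ⌈11556/437⌉=27 ⌈11984/437⌉=28 ⌈12412/437⌉=29
  n=30…39: ⌈12840/437⌉=30 ⌈13268/437⌉=31 ⌈13696/437⌉=32 ⌈14124/437⌉=33 ⌈14552/437⌉=34 ⌈14980/437⌉=35 ⌈15408/437⌉=36 ⌈15836/437⌉=37 ⌈16264/437⌉=38 ⌈16692/437⌉=39
  n=40…49: ⌈17120/437⌉=40 ⌈17548/437⌉=41 ⌈17976/437⌉=42 ⌈18404/437⌉=43 ⌈18832/437⌉=44 ⌈19260/437⌉=45 ⌈19688/437⌉=46 ⌈20116/437⌉=47 ⌈20544/437⌉=48 ⌈20972/437⌉=48
  n=50…51: ⌈21400/437⌉=49 ⌈21828/437⌉=50
s_n = t_(n+1) − t_n for n = 0 … 50 gives
prefix = 111111111111111111111111111111111111111111111111011
slide a length-5 window over [0..4] … [46..50] (47 windows); first occurrence of each distinct factor:
  [  0..  4] 11111
  [ 44.. 48] 11110
  [ 45.. 49] 11101
  [ 46.. 50] 11011
  (the other 43 windows repeat one of these)
distinct factors: {11011, 11101, 11110, 11111}
count = 4  (Sturmian bound for length 5 is 6)


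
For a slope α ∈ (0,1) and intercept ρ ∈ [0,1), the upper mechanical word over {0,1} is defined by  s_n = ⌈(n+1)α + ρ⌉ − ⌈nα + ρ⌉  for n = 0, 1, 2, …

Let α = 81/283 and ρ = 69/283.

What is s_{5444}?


0

(n+1)α + ρ = (5445·81 + 69) / 283 = 441114/283
nα + ρ     = (5444·81 + 69) / 283 = 441033/283
⌈441114/283⌉ = 1559,  ⌈441033/283⌉ = 1559
s_{5444} = 1559 − 1559 = 0


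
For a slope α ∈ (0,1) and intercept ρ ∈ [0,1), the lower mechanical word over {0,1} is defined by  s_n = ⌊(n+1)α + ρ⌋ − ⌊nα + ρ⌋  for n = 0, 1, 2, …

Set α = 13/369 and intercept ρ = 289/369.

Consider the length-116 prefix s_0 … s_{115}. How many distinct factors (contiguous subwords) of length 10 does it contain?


11

t_n = ⌊(n·13+289)/369⌋ for n = 0 … 116:
  n=0…9: ⌊289/369⌋=0 ⌊302/369⌋=0 ⌊315/369⌋=0 ⌊328/369⌋=0 ⌊341/369⌋=0 ⌊354/369⌋=0 ⌊367/369⌋=0 ⌊380/369⌋=1 ⌊393/369⌋=1 ⌊406/369⌋=1
  n=10…19: ⌊419/369⌋=1 ⌊432/369⌋=1 ⌊445/369⌋=1 ⌊458/369⌋=1 ⌊471/369⌋=1 ⌊484/369⌋=1 ⌊497/369⌋=1 ⌊510/369⌋=1 ⌊523/369⌋=1 ⌊536/369⌋=1
  n=20…29: ⌊549/369⌋=1 ⌊562/369⌋=1 ⌊575/369⌋=1 ⌊588/369⌋=1 ⌊601/369⌋=1 ⌊614/369⌋=1 ⌊627/369⌋=1 ⌊640/369⌋=1 ⌊653/369⌋=1 ⌊666/369⌋=1
  n=30…39: ⌊679/369⌋=1 ⌊692/369⌋=1 ⌊705/369⌋=1 ⌊718/369⌋=1 ⌊731/369⌋=1 ⌊744/369⌋=2 ⌊757/369⌋=2 ⌊770/369⌋=2 ⌊783/369⌋=2 ⌊796/369⌋=2
  n=40…49: ⌊809/369⌋=2 ⌊822/369⌋=2 ⌊835/369⌋=2 ⌊848/369⌋=2 ⌊861/369⌋=2 ⌊874/369⌋=2 ⌊887/369⌋=2 ⌊900/369⌋=2 ⌊913/369⌋=2 ⌊926/369⌋=2
  n=50…59: ⌊939/369⌋=2 ⌊952/369⌋=2 ⌊965/369⌋=2 ⌊978/369⌋=2 ⌊991/369⌋=2 ⌊1004/369⌋=2 ⌊1017/369⌋=2 ⌊1030/369⌋=2 ⌊1043/369⌋=2 ⌊1056/369⌋=2
  n=60…69: ⌊1069/369⌋=2 ⌊1082/369⌋=2 ⌊1095/369⌋=2 ⌊1108/369⌋=3 ⌊1121/369⌋=3 ⌊1134/369⌋=3 ⌊1147/369⌋=3 ⌊1160/369⌋=3 ⌊1173/369⌋=3 ⌊1186/369⌋=3
  n=70…79: ⌊1199/369⌋=3 ⌊1212/369⌋=3 ⌊1225/369⌋=3 ⌊1238/369⌋=3 ⌊1251/369⌋=3 ⌊1264/369⌋=3 ⌊1277/369⌋=3 ⌊1290/369⌋=3 ⌊1303/369⌋=3 ⌊1316/369⌋=3
  n=80…89: ⌊1329/369⌋=3 ⌊1342/369⌋=3 ⌊1355/369⌋=3 ⌊1368/369⌋=3 ⌊1381/369⌋=3 ⌊1394/369⌋=3 ⌊1407/369⌋=3 ⌊1420/369⌋=3 ⌊1433/369⌋=3 ⌊1446/369⌋=3
  n=90…99: ⌊1459/369⌋=3 ⌊1472/369⌋=3 ⌊1485/369⌋=4 ⌊1498/369⌋=4 ⌊1511/369⌋=4 ⌊1524/369⌋=4 ⌊1537/369⌋=4 ⌊1550/369⌋=4 ⌊1563/369⌋=4 ⌊1576/369⌋=4
  n=100…109: ⌊1589/369⌋=4 ⌊1602/369⌋=4 ⌊1615/369⌋=4 ⌊1628/369⌋=4 ⌊1641/369⌋=4 ⌊1654/369⌋=4 ⌊1667/369⌋=4 ⌊1680/369⌋=4 ⌊1693/369⌋=4 ⌊1706/369⌋=4
  n=110…116: ⌊1719/369⌋=4 ⌊1732/369⌋=4 ⌊1745/369⌋=4 ⌊1758/369⌋=4 ⌊1771/369⌋=4 ⌊1784/369⌋=4 ⌊1797/369⌋=4
s_n = t_(n+1) − t_n for n = 0 … 115 gives
prefix = 00000010000000000000000000000000001000000000000000000000000000100000000000000000000000000001000000000000000000000000
slide a length-10 window over [0..9] … [106..115] (107 windows); first occurrence of each distinct factor:
  [  0..  9] 0000001000
  [  1.. 10] 0000010000
  [  2.. 11] 0000100000
  [  3.. 12] 0001000000
  [  4.. 13] 0010000000
  [  5.. 14] 0100000000
  [  6.. 15] 1000000000
  [  7.. 16] 0000000000
  [ 25.. 34] 0000000001
  [ 26.. 35] 0000000010
  [ 27.. 36] 0000000100
  (the other 96 windows repeat one of these)
distinct factors: {0000000000, 0000000001, 0000000010, 0000000100, 0000001000, 0000010000, 0000100000, 0001000000, 0010000000, 0100000000, 1000000000}
count = 11  (Sturmian bound for length 10 is 11)


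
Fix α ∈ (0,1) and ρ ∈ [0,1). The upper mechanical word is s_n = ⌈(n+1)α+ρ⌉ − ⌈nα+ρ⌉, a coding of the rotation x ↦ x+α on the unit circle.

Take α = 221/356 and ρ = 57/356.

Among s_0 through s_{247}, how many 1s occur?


#1s = Σ_{n=0}^{247} s_n = Σ_{n=0}^{247} (⌈(n+1)α+ρ⌉ − ⌈nα+ρ⌉)
the sum telescopes: every ⌈nα+ρ⌉ with 0 < n < 248 appears once with + and once with −, leaving ⌈248α+ρ⌉ − ⌈0·α+ρ⌉
248α + ρ = (248·221 + 57) / 356 = 54865/356
ρ = 57/356
⌈54865/356⌉ = 155,  ⌈57/356⌉ = 1
#1s = 155 − 1 = 154

154


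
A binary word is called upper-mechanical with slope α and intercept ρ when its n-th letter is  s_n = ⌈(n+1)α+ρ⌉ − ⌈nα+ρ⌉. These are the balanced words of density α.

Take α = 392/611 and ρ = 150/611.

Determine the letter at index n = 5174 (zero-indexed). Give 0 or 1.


1

(n+1)α + ρ = (5175·392 + 150) / 611 = 2028750/611
nα + ρ     = (5174·392 + 150) / 611 = 2028358/611
⌈2028750/611⌉ = 3321,  ⌈2028358/611⌉ = 3320
s_{5174} = 3321 − 3320 = 1


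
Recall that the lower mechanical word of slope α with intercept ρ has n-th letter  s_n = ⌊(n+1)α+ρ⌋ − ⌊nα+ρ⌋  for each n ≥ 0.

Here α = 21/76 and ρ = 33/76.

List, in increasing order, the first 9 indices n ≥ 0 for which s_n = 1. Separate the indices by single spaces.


n=0: ⌊54/76⌋−⌊33/76⌋ = 0−0 = 0
n=1: ⌊75/76⌋−⌊54/76⌋ = 0−0 = 0
n=2: ⌊96/76⌋−⌊75/76⌋ = 1−0 = 1  ← one
n=3: ⌊117/76⌋−⌊96/76⌋ = 1−1 = 0
n=4: ⌊138/76⌋−⌊117/76⌋ = 1−1 = 0
n=5: ⌊159/76⌋−⌊138/76⌋ = 2−1 = 1  ← one
n=6: ⌊180/76⌋−⌊159/76⌋ = 2−2 = 0
n=7: ⌊201/76⌋−⌊180/76⌋ = 2−2 = 0
n=8: ⌊222/76⌋−⌊201/76⌋ = 2−2 = 0
n=9: ⌊243/76⌋−⌊222/76⌋ = 3−2 = 1  ← one
n=10: ⌊264/76⌋−⌊243/76⌋ = 3−3 = 0
n=11: ⌊285/76⌋−⌊264/76⌋ = 3−3 = 0
n=12: ⌊306/76⌋−⌊285/76⌋ = 4−3 = 1  ← one
n=13: ⌊327/76⌋−⌊306/76⌋ = 4−4 = 0
n=14: ⌊348/76⌋−⌊327/76⌋ = 4−4 = 0
n=15: ⌊369/76⌋−⌊348/76⌋ = 4−4 = 0
n=16: ⌊390/76⌋−⌊369/76⌋ = 5−4 = 1  ← one
n=17: ⌊411/76⌋−⌊390/76⌋ = 5−5 = 0
n=18: ⌊432/76⌋−⌊411/76⌋ = 5−5 = 0
n=19: ⌊453/76⌋−⌊432/76⌋ = 5−5 = 0
n=20: ⌊474/76⌋−⌊453/76⌋ = 6−5 = 1  ← one
n=21: ⌊495/76⌋−⌊474/76⌋ = 6−6 = 0
n=22: ⌊516/76⌋−⌊495/76⌋ = 6−6 = 0
n=23: ⌊537/76⌋−⌊516/76⌋ = 7−6 = 1  ← one
n=24: ⌊558/76⌋−⌊537/76⌋ = 7−7 = 0
n=25: ⌊579/76⌋−⌊558/76⌋ = 7−7 = 0
n=26: ⌊600/76⌋−⌊579/76⌋ = 7−7 = 0
n=27: ⌊621/76⌋−⌊600/76⌋ = 8−7 = 1  ← one
n=28: ⌊642/76⌋−⌊621/76⌋ = 8−8 = 0
n=29: ⌊663/76⌋−⌊642/76⌋ = 8−8 = 0
n=30: ⌊684/76⌋−⌊663/76⌋ = 9−8 = 1  ← one
positions of the first 9 ones: 2 5 9 12 16 20 23 27 30

2 5 9 12 16 20 23 27 30


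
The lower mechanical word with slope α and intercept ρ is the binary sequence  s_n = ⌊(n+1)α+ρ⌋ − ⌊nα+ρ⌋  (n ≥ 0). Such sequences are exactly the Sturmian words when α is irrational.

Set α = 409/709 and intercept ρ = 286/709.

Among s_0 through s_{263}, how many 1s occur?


#1s = Σ_{n=0}^{263} s_n = Σ_{n=0}^{263} (⌊(n+1)α+ρ⌋ − ⌊nα+ρ⌋)
the sum telescopes: every ⌊nα+ρ⌋ with 0 < n < 264 appears once with + and once with −, leaving ⌊264α+ρ⌋ − ⌊0·α+ρ⌋
264α + ρ = (264·409 + 286) / 709 = 108262/709
ρ = 286/709
⌊108262/709⌋ = 152,  ⌊286/709⌋ = 0
#1s = 152 − 0 = 152

152


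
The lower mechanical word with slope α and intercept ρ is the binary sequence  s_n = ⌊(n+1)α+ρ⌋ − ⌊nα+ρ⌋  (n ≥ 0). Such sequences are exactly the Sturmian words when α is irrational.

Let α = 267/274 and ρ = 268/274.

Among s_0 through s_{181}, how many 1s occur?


178

#1s = Σ_{n=0}^{181} s_n = Σ_{n=0}^{181} (⌊(n+1)α+ρ⌋ − ⌊nα+ρ⌋)
the sum telescopes: every ⌊nα+ρ⌋ with 0 < n < 182 appears once with + and once with −, leaving ⌊182α+ρ⌋ − ⌊0·α+ρ⌋
182α + ρ = (182·267 + 268) / 274 = 48862/274
ρ = 268/274
⌊48862/274⌋ = 178,  ⌊268/274⌋ = 0
#1s = 178 − 0 = 178


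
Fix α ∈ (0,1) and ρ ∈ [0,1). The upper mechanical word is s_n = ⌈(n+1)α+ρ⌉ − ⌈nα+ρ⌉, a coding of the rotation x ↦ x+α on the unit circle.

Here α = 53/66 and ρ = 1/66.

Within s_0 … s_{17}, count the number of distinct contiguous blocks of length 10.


5

t_n = ⌈(n·53+1)/66⌉ for n = 0 … 18:
  n=0…9: ⌈1/66⌉=1 ⌈54/66⌉=1 ⌈107/66⌉=2 ⌈160/66⌉=3 ⌈213/66⌉=4 ⌈266/66⌉=5 ⌈319/66⌉=5 ⌈372/66⌉=6 ⌈425/66⌉=7 ⌈478/66⌉=8
  n=10…18: ⌈531/66⌉=9 ⌈584/66⌉=9 ⌈637/66⌉=10 ⌈690/66⌉=11 ⌈743/66⌉=12 ⌈796/66⌉=13 ⌈849/66⌉=13 ⌈902/66⌉=14 ⌈955/66⌉=15
s_n = t_(n+1) − t_n for n = 0 … 17 gives
prefix = 011110111101111011
slide a length-10 window over [0..9] … [8..17] (9 windows); first occurrence of each distinct factor:
  [  0..  9] 0111101111
  [  1.. 10] 1111011110
  [  2.. 11] 1110111101
  [  3.. 12] 1101111011
  [  4.. 13] 1011110111
  (the other 4 windows repeat one of these)
distinct factors: {0111101111, 1011110111, 1101111011, 1110111101, 1111011110}
count = 5  (Sturmian bound for length 10 is 11)


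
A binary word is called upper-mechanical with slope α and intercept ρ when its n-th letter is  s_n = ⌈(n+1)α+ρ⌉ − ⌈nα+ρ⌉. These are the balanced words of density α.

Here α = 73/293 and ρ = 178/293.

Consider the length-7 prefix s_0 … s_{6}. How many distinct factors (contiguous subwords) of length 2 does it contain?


3

t_n = ⌈(n·73+178)/293⌉ for n = 0 … 7:
  n=0…7: ⌈178/293⌉=1 ⌈251/293⌉=1 ⌈324/293⌉=2 ⌈397/293⌉=2 ⌈470/293⌉=2 ⌈543/293⌉=2 ⌈616/293⌉=3 ⌈689/293⌉=3
s_n = t_(n+1) − t_n for n = 0 … 6 gives
prefix = 0100010
slide a length-2 window over [0..1] … [5..6] (6 windows); first occurrence of each distinct factor:
  [  0..  1] 01
  [  1..  2] 10
  [  2..  3] 00
  (the other 3 windows repeat one of these)
distinct factors: {00, 01, 10}
count = 3  (Sturmian bound for length 2 is 3)


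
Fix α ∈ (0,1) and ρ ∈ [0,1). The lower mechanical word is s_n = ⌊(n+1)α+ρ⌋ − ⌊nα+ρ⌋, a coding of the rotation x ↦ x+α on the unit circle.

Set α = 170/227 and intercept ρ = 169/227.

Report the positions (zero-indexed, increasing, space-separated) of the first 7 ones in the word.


0 1 3 4 5 7 8

n=0: ⌊339/227⌋−⌊169/227⌋ = 1−0 = 1  ← one
n=1: ⌊509/227⌋−⌊339/227⌋ = 2−1 = 1  ← one
n=2: ⌊679/227⌋−⌊509/227⌋ = 2−2 = 0
n=3: ⌊849/227⌋−⌊679/227⌋ = 3−2 = 1  ← one
n=4: ⌊1019/227⌋−⌊849/227⌋ = 4−3 = 1  ← one
n=5: ⌊1189/227⌋−⌊1019/227⌋ = 5−4 = 1  ← one
n=6: ⌊1359/227⌋−⌊1189/227⌋ = 5−5 = 0
n=7: ⌊1529/227⌋−⌊1359/227⌋ = 6−5 = 1  ← one
n=8: ⌊1699/227⌋−⌊1529/227⌋ = 7−6 = 1  ← one
positions of the first 7 ones: 0 1 3 4 5 7 8


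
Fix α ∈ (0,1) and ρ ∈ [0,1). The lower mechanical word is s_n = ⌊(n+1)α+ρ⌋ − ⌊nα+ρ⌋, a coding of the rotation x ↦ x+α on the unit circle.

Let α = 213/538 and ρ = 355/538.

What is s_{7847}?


(n+1)α + ρ = (7848·213 + 355) / 538 = 1671979/538
nα + ρ     = (7847·213 + 355) / 538 = 1671766/538
⌊1671979/538⌋ = 3107,  ⌊1671766/538⌋ = 3107
s_{7847} = 3107 − 3107 = 0

0


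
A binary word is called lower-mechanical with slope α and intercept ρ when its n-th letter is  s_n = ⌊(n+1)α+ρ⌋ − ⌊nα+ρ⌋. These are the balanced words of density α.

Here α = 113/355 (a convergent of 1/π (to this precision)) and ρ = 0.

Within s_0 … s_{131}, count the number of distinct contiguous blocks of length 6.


7

t_n = ⌊(n·113)/355⌋ for n = 0 … 132:
  n=0…9: ⌊0/355⌋=0 ⌊113/355⌋=0 ⌊226/355⌋=0 ⌊339/355⌋=0 ⌊452/355⌋=1 ⌊565/355⌋=1 ⌊678/355⌋=1 ⌊791/355⌋=2 ⌊904/355⌋=2 ⌊1017/355⌋=2
  n=10…19: ⌊1130/355⌋=3 ⌊1243/355⌋=3 ⌊1356/355⌋=3 ⌊1469/355⌋=4 ⌊1582/355⌋=4 ⌊1695/355⌋=4 ⌊1808/355⌋=5 ⌊1921/355⌋=5 ⌊2034/355⌋=5 ⌊2147/355⌋=6
  n=20…29: ⌊2260/355⌋=6 ⌊2373/355⌋=6 ⌊2486/355⌋=7 ⌊2599/355⌋=7 ⌊2712/355⌋=7 ⌊2825/355⌋=7 ⌊2938/355⌋=8 ⌊3051/355⌋=8 ⌊3164/355⌋=8 ⌊3277/355⌋=9
  n=30…39: ⌊3390/355⌋=9 ⌊3503/355⌋=9 ⌊3616/355⌋=10 ⌊3729/355⌋=10 ⌊3842/355⌋=10 ⌊3955/355⌋=11 ⌊4068/355⌋=11 ⌊4181/355⌋=11 ⌊4294/355⌋=12 ⌊4407/355⌋=12
  n=40…49: ⌊4520/355⌋=12 ⌊4633/355⌋=13 ⌊4746/355⌋=13 ⌊4859/355⌋=13 ⌊4972/355⌋=14 ⌊5085/355⌋=14 ⌊5198/355⌋=14 ⌊5311/355⌋=14 ⌊5424/355⌋=15 ⌊5537/355⌋=15
  n=50…59: ⌊5650/355⌋=15 ⌊5763/355⌋=16 ⌊5876/355⌋=16 ⌊5989/355⌋=16 ⌊6102/355⌋=17 ⌊6215/355⌋=17 ⌊6328/355⌋=17 ⌊6441/355⌋=18 ⌊6554/355⌋=18 ⌊6667/355⌋=18
  n=60…69: ⌊6780/355⌋=19 ⌊6893/355⌋=19 ⌊7006/355⌋=19 ⌊7119/355⌋=20 ⌊7232/355⌋=20 ⌊7345/355⌋=20 ⌊7458/355⌋=21 ⌊7571/355⌋=21 ⌊7684/355⌋=21 ⌊7797/355⌋=21
  n=70…79: ⌊7910/355⌋=22 ⌊8023/355⌋=22 ⌊8136/355⌋=22 ⌊8249/355⌋=23 ⌊8362/355⌋=23 ⌊8475/355⌋=23 ⌊8588/355⌋=24 ⌊8701/355⌋=24 ⌊8814/355⌋=24 ⌊8927/355⌋=25
  n=80…89: ⌊9040/355⌋=25 ⌊9153/355⌋=25 ⌊9266/355⌋=26 ⌊9379/355⌋=26 ⌊9492/355⌋=26 ⌊9605/355⌋=27 ⌊9718/355⌋=27 ⌊9831/355⌋=27 ⌊9944/355⌋=28 ⌊10057/355⌋=28
  n=90…99: ⌊10170/355⌋=28 ⌊10283/355⌋=28 ⌊10396/355⌋=29 ⌊10509/355⌋=29 ⌊10622/355⌋=29 ⌊10735/355⌋=30 ⌊10848/355⌋=30 ⌊10961/355⌋=30 ⌊11074/355⌋=31 ⌊11187/355⌋=31
  n=100…109: ⌊11300/355⌋=31 ⌊11413/355⌋=32 ⌊11526/355⌋=32 ⌊11639/355⌋=32 ⌊11752/355⌋=33 ⌊11865/355⌋=33 ⌊11978/355⌋=33 ⌊12091/355⌋=34 ⌊12204/355⌋=34 ⌊12317/355⌋=34
  n=110…119: ⌊12430/355⌋=35 ⌊12543/355⌋=35 ⌊12656/355⌋=35 ⌊12769/355⌋=35 ⌊12882/355⌋=36 ⌊12995/355⌋=36 ⌊13108/355⌋=36 ⌊13221/355⌋=37 ⌊13334/355⌋=37 ⌊13447/355⌋=37
  n=120…129: ⌊13560/355⌋=38 ⌊13673/355⌋=38 ⌊13786/355⌋=38 ⌊13899/355⌋=39 ⌊14012/355⌋=39 ⌊14125/355⌋=39 ⌊14238/355⌋=40 ⌊14351/355⌋=40 ⌊14464/355⌋=40 ⌊14577/355⌋=41
  n=130…132: ⌊14690/355⌋=41 ⌊14803/355⌋=41 ⌊14916/355⌋=42
s_n = t_(n+1) − t_n for n = 0 … 131 gives
prefix = 000100100100100100100100010010010010010010010001001001001001001001000100100100100100100100010010010010010010010001001001001001001001
slide a length-6 window over [0..5] … [126..131] (127 windows); first occurrence of each distinct factor:
  [  0..  5] 000100
  [  1..  6] 001001
  [  2..  7] 010010
  [  3..  8] 100100
  [ 19.. 24] 001000
  [ 20.. 25] 010001
  [ 21.. 26] 100010
  (the other 120 windows repeat one of these)
distinct factors: {000100, 001000, 001001, 010001, 010010, 100010, 100100}
count = 7  (Sturmian bound for length 6 is 7)


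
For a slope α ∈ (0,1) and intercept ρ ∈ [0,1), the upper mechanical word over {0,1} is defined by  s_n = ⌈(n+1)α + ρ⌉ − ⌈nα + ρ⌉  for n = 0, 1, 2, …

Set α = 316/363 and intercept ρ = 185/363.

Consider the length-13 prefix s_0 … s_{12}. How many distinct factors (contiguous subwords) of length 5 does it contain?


6

t_n = ⌈(n·316+185)/363⌉ for n = 0 … 13:
  n=0…9: ⌈185/363⌉=1 ⌈501/363⌉=2 ⌈817/363⌉=3 ⌈1133/363⌉=4 ⌈1449/363⌉=4 ⌈1765/363⌉=5 ⌈2081/363⌉=6 ⌈2397/363⌉=7 ⌈2713/363⌉=8 ⌈3029/363⌉=9
  n=10…13: ⌈3345/363⌉=10 ⌈3661/363⌉=11 ⌈3977/363⌉=11 ⌈4293/363⌉=12
s_n = t_(n+1) − t_n for n = 0 … 12 gives
prefix = 1110111111101
slide a length-5 window over [0..4] … [8..12] (9 windows); first occurrence of each distinct factor:
  [  0..  4] 11101
  [  1..  5] 11011
  [  2..  6] 10111
  [  3..  7] 01111
  [  4..  8] 11111
  [  7.. 11] 11110
  (the other 3 windows repeat one of these)
distinct factors: {01111, 10111, 11011, 11101, 11110, 11111}
count = 6  (Sturmian bound for length 5 is 6)


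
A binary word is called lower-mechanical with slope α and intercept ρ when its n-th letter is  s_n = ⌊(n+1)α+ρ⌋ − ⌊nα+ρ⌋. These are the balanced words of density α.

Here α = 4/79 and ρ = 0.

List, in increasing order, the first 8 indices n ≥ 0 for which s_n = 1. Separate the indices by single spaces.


n=0: ⌊4/79⌋−⌊0/79⌋ = 0−0 = 0
n=1: ⌊8/79⌋−⌊4/79⌋ = 0−0 = 0
  …
n=19: ⌊80/79⌋−⌊76/79⌋ = 1−0 = 1  ← one
n=20: ⌊84/79⌋−⌊80/79⌋ = 1−1 = 0
n=21: ⌊88/79⌋−⌊84/79⌋ = 1−1 = 0
  …
n=39: ⌊160/79⌋−⌊156/79⌋ = 2−1 = 1  ← one
n=40: ⌊164/79⌋−⌊160/79⌋ = 2−2 = 0
n=41: ⌊168/79⌋−⌊164/79⌋ = 2−2 = 0
  …
n=59: ⌊240/79⌋−⌊236/79⌋ = 3−2 = 1  ← one
n=60: ⌊244/79⌋−⌊240/79⌋ = 3−3 = 0
n=61: ⌊248/79⌋−⌊244/79⌋ = 3−3 = 0
  …
n=78: ⌊316/79⌋−⌊312/79⌋ = 4−3 = 1  ← one
n=79: ⌊320/79⌋−⌊316/79⌋ = 4−4 = 0
n=80: ⌊324/79⌋−⌊320/79⌋ = 4−4 = 0
  …
n=98: ⌊396/79⌋−⌊392/79⌋ = 5−4 = 1  ← one
n=99: ⌊400/79⌋−⌊396/79⌋ = 5−5 = 0
n=100: ⌊404/79⌋−⌊400/79⌋ = 5−5 = 0
  …
n=118: ⌊476/79⌋−⌊472/79⌋ = 6−5 = 1  ← one
n=119: ⌊480/79⌋−⌊476/79⌋ = 6−6 = 0
n=120: ⌊484/79⌋−⌊480/79⌋ = 6−6 = 0
  …
n=138: ⌊556/79⌋−⌊552/79⌋ = 7−6 = 1  ← one
n=139: ⌊560/79⌋−⌊556/79⌋ = 7−7 = 0
n=140: ⌊564/79⌋−⌊560/79⌋ = 7−7 = 0
  …
n=157: ⌊632/79⌋−⌊628/79⌋ = 8−7 = 1  ← one
positions of the first 8 ones: 19 39 59 78 98 118 138 157

19 39 59 78 98 118 138 157


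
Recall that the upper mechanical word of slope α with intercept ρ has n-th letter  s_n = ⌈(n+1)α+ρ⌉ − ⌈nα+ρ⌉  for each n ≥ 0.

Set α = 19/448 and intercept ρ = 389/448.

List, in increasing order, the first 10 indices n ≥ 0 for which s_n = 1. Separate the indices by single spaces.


n=0: ⌈408/448⌉−⌈389/448⌉ = 1−1 = 0
n=1: ⌈427/448⌉−⌈408/448⌉ = 1−1 = 0
  …
n=3: ⌈465/448⌉−⌈446/448⌉ = 2−1 = 1  ← one
n=4: ⌈484/448⌉−⌈465/448⌉ = 2−2 = 0
n=5: ⌈503/448⌉−⌈484/448⌉ = 2−2 = 0
  …
n=26: ⌈902/448⌉−⌈883/448⌉ = 3−2 = 1  ← one
n=27: ⌈921/448⌉−⌈902/448⌉ = 3−3 = 0
n=28: ⌈940/448⌉−⌈921/448⌉ = 3−3 = 0
  …
n=50: ⌈1358/448⌉−⌈1339/448⌉ = 4−3 = 1  ← one
n=51: ⌈1377/448⌉−⌈1358/448⌉ = 4−4 = 0
n=52: ⌈1396/448⌉−⌈1377/448⌉ = 4−4 = 0
  …
n=73: ⌈1795/448⌉−⌈1776/448⌉ = 5−4 = 1  ← one
n=74: ⌈1814/448⌉−⌈1795/448⌉ = 5−5 = 0
n=75: ⌈1833/448⌉−⌈1814/448⌉ = 5−5 = 0
  …
n=97: ⌈2251/448⌉−⌈2232/448⌉ = 6−5 = 1  ← one
n=98: ⌈2270/448⌉−⌈2251/448⌉ = 6−6 = 0
n=99: ⌈2289/448⌉−⌈2270/448⌉ = 6−6 = 0
  …
n=121: ⌈2707/448⌉−⌈2688/448⌉ = 7−6 = 1  ← one
n=122: ⌈2726/448⌉−⌈2707/448⌉ = 7−7 = 0
n=123: ⌈2745/448⌉−⌈2726/448⌉ = 7−7 = 0
  …
n=144: ⌈3144/448⌉−⌈3125/448⌉ = 8−7 = 1  ← one
n=145: ⌈3163/448⌉−⌈3144/448⌉ = 8−8 = 0
n=146: ⌈3182/448⌉−⌈3163/448⌉ = 8−8 = 0
  …
n=168: ⌈3600/448⌉−⌈3581/448⌉ = 9−8 = 1  ← one
n=169: ⌈3619/448⌉−⌈3600/448⌉ = 9−9 = 0
n=170: ⌈3638/448⌉−⌈3619/448⌉ = 9−9 = 0
  …
n=191: ⌈4037/448⌉−⌈4018/448⌉ = 10−9 = 1  ← one
n=192: ⌈4056/448⌉−⌈4037/448⌉ = 10−10 = 0
n=193: ⌈4075/448⌉−⌈4056/448⌉ = 10−10 = 0
  …
n=215: ⌈4493/448⌉−⌈4474/448⌉ = 11−10 = 1  ← one
positions of the first 10 ones: 3 26 50 73 97 121 144 168 191 215

3 26 50 73 97 121 144 168 191 215


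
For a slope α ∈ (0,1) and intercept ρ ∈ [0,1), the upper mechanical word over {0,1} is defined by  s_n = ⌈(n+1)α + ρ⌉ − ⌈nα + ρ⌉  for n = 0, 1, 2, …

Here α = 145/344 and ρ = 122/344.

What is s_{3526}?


(n+1)α + ρ = (3527·145 + 122) / 344 = 511537/344
nα + ρ     = (3526·145 + 122) / 344 = 511392/344
⌈511537/344⌉ = 1488,  ⌈511392/344⌉ = 1487
s_{3526} = 1488 − 1487 = 1

1


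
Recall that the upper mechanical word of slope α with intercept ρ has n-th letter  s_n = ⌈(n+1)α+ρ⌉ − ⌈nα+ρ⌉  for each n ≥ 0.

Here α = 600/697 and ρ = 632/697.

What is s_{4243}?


1

(n+1)α + ρ = (4244·600 + 632) / 697 = 2547032/697
nα + ρ     = (4243·600 + 632) / 697 = 2546432/697
⌈2547032/697⌉ = 3655,  ⌈2546432/697⌉ = 3654
s_{4243} = 3655 − 3654 = 1


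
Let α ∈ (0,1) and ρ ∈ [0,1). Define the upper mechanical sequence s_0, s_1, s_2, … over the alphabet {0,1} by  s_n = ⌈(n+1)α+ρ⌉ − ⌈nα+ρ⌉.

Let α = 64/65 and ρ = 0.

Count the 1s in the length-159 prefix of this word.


#1s = Σ_{n=0}^{158} s_n = Σ_{n=0}^{158} (⌈(n+1)α+ρ⌉ − ⌈nα+ρ⌉)
the sum telescopes: every ⌈nα+ρ⌉ with 0 < n < 159 appears once with + and once with −, leaving ⌈159α+ρ⌉ − ⌈0·α+ρ⌉
159α + ρ = (159·64) / 65 = 10176/65
ρ = 0/65
⌈10176/65⌉ = 157,  ⌈0/65⌉ = 0
#1s = 157 − 0 = 157

157


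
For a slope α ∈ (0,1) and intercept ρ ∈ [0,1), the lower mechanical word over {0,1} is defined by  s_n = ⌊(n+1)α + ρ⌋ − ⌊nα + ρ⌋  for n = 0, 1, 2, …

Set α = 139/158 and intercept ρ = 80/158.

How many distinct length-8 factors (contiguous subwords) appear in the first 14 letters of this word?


t_n = ⌊(n·139+80)/158⌋ for n = 0 … 14:
  n=0…9: ⌊80/158⌋=0 ⌊219/158⌋=1 ⌊358/158⌋=2 ⌊497/158⌋=3 ⌊636/158⌋=4 ⌊775/158⌋=4 ⌊914/158⌋=5 ⌊1053/158⌋=6 ⌊1192/158⌋=7 ⌊1331/158⌋=8
  n=10…14: ⌊1470/158⌋=9 ⌊1609/158⌋=10 ⌊1748/158⌋=11 ⌊1887/158⌋=11 ⌊2026/158⌋=12
s_n = t_(n+1) − t_n for n = 0 … 13 gives
prefix = 11110111111101
slide a length-8 window over [0..7] … [6..13] (7 windows); first occurrence of each distinct factor:
  [  0..  7] 11110111
  [  1..  8] 11101111
  [  2..  9] 11011111
  [  3.. 10] 10111111
  [  4.. 11] 01111111
  [  5.. 12] 11111110
  [  6.. 13] 11111101
distinct factors: {01111111, 10111111, 11011111, 11101111, 11110111, 11111101, 11111110}
count = 7  (Sturmian bound for length 8 is 9)

7


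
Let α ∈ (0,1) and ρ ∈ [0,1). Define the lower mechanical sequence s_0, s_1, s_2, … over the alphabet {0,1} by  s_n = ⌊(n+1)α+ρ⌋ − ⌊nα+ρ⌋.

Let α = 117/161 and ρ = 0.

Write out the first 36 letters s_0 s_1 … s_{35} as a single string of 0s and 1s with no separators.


011011101101110111011011101110110111

n=0: ⌊(1·117)/161⌋ − ⌊(0·117)/161⌋ = ⌊117/161⌋ − ⌊0/161⌋ = 0 − 0 = 0
n=1: ⌊(2·117)/161⌋ − ⌊(1·117)/161⌋ = ⌊234/161⌋ − ⌊117/161⌋ = 1 − 0 = 1
n=2: ⌊(3·117)/161⌋ − ⌊(2·117)/161⌋ = ⌊351/161⌋ − ⌊234/161⌋ = 2 − 1 = 1
n=3: ⌊(4·117)/161⌋ − ⌊(3·117)/161⌋ = ⌊468/161⌋ − ⌊351/161⌋ = 2 − 2 = 0
n=4: ⌊(5·117)/161⌋ − ⌊(4·117)/161⌋ = ⌊585/161⌋ − ⌊468/161⌋ = 3 − 2 = 1
n=5: ⌊(6·117)/161⌋ − ⌊(5·117)/161⌋ = ⌊702/161⌋ − ⌊585/161⌋ = 4 − 3 = 1
n=6: ⌊(7·117)/161⌋ − ⌊(6·117)/161⌋ = ⌊819/161⌋ − ⌊702/161⌋ = 5 − 4 = 1
n=7: ⌊(8·117)/161⌋ − ⌊(7·117)/161⌋ = ⌊936/161⌋ − ⌊819/161⌋ = 5 − 5 = 0
n=8: ⌊(9·117)/161⌋ − ⌊(8·117)/161⌋ = ⌊1053/161⌋ − ⌊936/161⌋ = 6 − 5 = 1
n=9: ⌊(10·117)/161⌋ − ⌊(9·117)/161⌋ = ⌊1170/161⌋ − ⌊1053/161⌋ = 7 − 6 = 1
n=10: ⌊(11·117)/161⌋ − ⌊(10·117)/161⌋ = ⌊1287/161⌋ − ⌊1170/161⌋ = 7 − 7 = 0
n=11: ⌊(12·117)/161⌋ − ⌊(11·117)/161⌋ = ⌊1404/161⌋ − ⌊1287/161⌋ = 8 − 7 = 1
n=12: ⌊(13·117)/161⌋ − ⌊(12·117)/161⌋ = ⌊1521/161⌋ − ⌊1404/161⌋ = 9 − 8 = 1
n=13: ⌊(14·117)/161⌋ − ⌊(13·117)/161⌋ = ⌊1638/161⌋ − ⌊1521/161⌋ = 10 − 9 = 1
n=14: ⌊(15·117)/161⌋ − ⌊(14·117)/161⌋ = ⌊1755/161⌋ − ⌊1638/161⌋ = 10 − 10 = 0
n=15: ⌊(16·117)/161⌋ − ⌊(15·117)/161⌋ = ⌊1872/161⌋ − ⌊1755/161⌋ = 11 − 10 = 1
n=16: ⌊(17·117)/161⌋ − ⌊(16·117)/161⌋ = ⌊1989/161⌋ − ⌊1872/161⌋ = 12 − 11 = 1
n=17: ⌊(18·117)/161⌋ − ⌊(17·117)/161⌋ = ⌊2106/161⌋ − ⌊1989/161⌋ = 13 − 12 = 1
n=18: ⌊(19·117)/161⌋ − ⌊(18·117)/161⌋ = ⌊2223/161⌋ − ⌊2106/161⌋ = 13 − 13 = 0
n=19: ⌊(20·117)/161⌋ − ⌊(19·117)/161⌋ = ⌊2340/161⌋ − ⌊2223/161⌋ = 14 − 13 = 1
n=20: ⌊(21·117)/161⌋ − ⌊(20·117)/161⌋ = ⌊2457/161⌋ − ⌊2340/161⌋ = 15 − 14 = 1
n=21: ⌊(22·117)/161⌋ − ⌊(21·117)/161⌋ = ⌊2574/161⌋ − ⌊2457/161⌋ = 15 − 15 = 0
n=22: ⌊(23·117)/161⌋ − ⌊(22·117)/161⌋ = ⌊2691/161⌋ − ⌊2574/161⌋ = 16 − 15 = 1
n=23: ⌊(24·117)/161⌋ − ⌊(23·117)/161⌋ = ⌊2808/161⌋ − ⌊2691/161⌋ = 17 − 16 = 1
n=24: ⌊(25·117)/161⌋ − ⌊(24·117)/161⌋ = ⌊2925/161⌋ − ⌊2808/161⌋ = 18 − 17 = 1
n=25: ⌊(26·117)/161⌋ − ⌊(25·117)/161⌋ = ⌊3042/161⌋ − ⌊2925/161⌋ = 18 − 18 = 0
n=26: ⌊(27·117)/161⌋ − ⌊(26·117)/161⌋ = ⌊3159/161⌋ − ⌊3042/161⌋ = 19 − 18 = 1
n=27: ⌊(28·117)/161⌋ − ⌊(27·117)/161⌋ = ⌊3276/161⌋ − ⌊3159/161⌋ = 20 − 19 = 1
n=28: ⌊(29·117)/161⌋ − ⌊(28·117)/161⌋ = ⌊3393/161⌋ − ⌊3276/161⌋ = 21 − 20 = 1
n=29: ⌊(30·117)/161⌋ − ⌊(29·117)/161⌋ = ⌊3510/161⌋ − ⌊3393/161⌋ = 21 − 21 = 0
n=30: ⌊(31·117)/161⌋ − ⌊(30·117)/161⌋ = ⌊3627/161⌋ − ⌊3510/161⌋ = 22 − 21 = 1
n=31: ⌊(32·117)/161⌋ − ⌊(31·117)/161⌋ = ⌊3744/161⌋ − ⌊3627/161⌋ = 23 − 22 = 1
n=32: ⌊(33·117)/161⌋ − ⌊(32·117)/161⌋ = ⌊3861/161⌋ − ⌊3744/161⌋ = 23 − 23 = 0
n=33: ⌊(34·117)/161⌋ − ⌊(33·117)/161⌋ = ⌊3978/161⌋ − ⌊3861/161⌋ = 24 − 23 = 1
n=34: ⌊(35·117)/161⌋ − ⌊(34·117)/161⌋ = ⌊4095/161⌋ − ⌊3978/161⌋ = 25 − 24 = 1
n=35: ⌊(36·117)/161⌋ − ⌊(35·117)/161⌋ = ⌊4212/161⌋ − ⌊4095/161⌋ = 26 − 25 = 1


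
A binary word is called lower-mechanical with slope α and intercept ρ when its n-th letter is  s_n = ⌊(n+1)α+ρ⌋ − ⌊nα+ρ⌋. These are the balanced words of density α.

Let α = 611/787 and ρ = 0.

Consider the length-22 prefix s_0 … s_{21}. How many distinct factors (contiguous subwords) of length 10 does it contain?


t_n = ⌊(n·611)/787⌋ for n = 0 … 22:
  n=0…9: ⌊0/787⌋=0 ⌊611/787⌋=0 ⌊1222/787⌋=1 ⌊1833/787⌋=2 ⌊2444/787⌋=3 ⌊3055/787⌋=3 ⌊3666/787⌋=4 ⌊4277/787⌋=5 ⌊4888/787⌋=6 ⌊5499/787⌋=6
  n=10…19: ⌊6110/787⌋=7 ⌊6721/787⌋=8 ⌊7332/787⌋=9 ⌊7943/787⌋=10 ⌊8554/787⌋=10 ⌊9165/787⌋=11 ⌊9776/787⌋=12 ⌊10387/787⌋=13 ⌊10998/787⌋=13 ⌊11609/787⌋=14
  n=20…22: ⌊12220/787⌋=15 ⌊12831/787⌋=16 ⌊13442/787⌋=17
s_n = t_(n+1) − t_n for n = 0 … 21 gives
prefix = 0111011101111011101111
slide a length-10 window over [0..9] … [12..21] (13 windows); first occurrence of each distinct factor:
  [  0..  9] 0111011101
  [  1.. 10] 1110111011
  [  2.. 11] 1101110111
  [  3.. 12] 1011101111
  [  4.. 13] 0111011110
  [  5.. 14] 1110111101
  [  6.. 15] 1101111011
  [  7.. 16] 1011110111
  [  8.. 17] 0111101110
  [  9.. 18] 1111011101
  (the other 3 windows repeat one of these)
distinct factors: {0111011101, 0111011110, 0111101110, 1011101111, 1011110111, 1101110111, 1101111011, 1110111011, 1110111101, 1111011101}
count = 10  (Sturmian bound for length 10 is 11)

10


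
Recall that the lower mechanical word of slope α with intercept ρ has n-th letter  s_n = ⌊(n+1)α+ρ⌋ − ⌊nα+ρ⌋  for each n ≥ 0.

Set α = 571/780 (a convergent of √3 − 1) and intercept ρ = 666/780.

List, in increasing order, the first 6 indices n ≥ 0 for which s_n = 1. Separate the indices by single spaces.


n=0: ⌊1237/780⌋−⌊666/780⌋ = 1−0 = 1  ← one
n=1: ⌊1808/780⌋−⌊1237/780⌋ = 2−1 = 1  ← one
n=2: ⌊2379/780⌋−⌊1808/780⌋ = 3−2 = 1  ← one
n=3: ⌊2950/780⌋−⌊2379/780⌋ = 3−3 = 0
n=4: ⌊3521/780⌋−⌊2950/780⌋ = 4−3 = 1  ← one
n=5: ⌊4092/780⌋−⌊3521/780⌋ = 5−4 = 1  ← one
n=6: ⌊4663/780⌋−⌊4092/780⌋ = 5−5 = 0
n=7: ⌊5234/780⌋−⌊4663/780⌋ = 6−5 = 1  ← one
positions of the first 6 ones: 0 1 2 4 5 7

0 1 2 4 5 7


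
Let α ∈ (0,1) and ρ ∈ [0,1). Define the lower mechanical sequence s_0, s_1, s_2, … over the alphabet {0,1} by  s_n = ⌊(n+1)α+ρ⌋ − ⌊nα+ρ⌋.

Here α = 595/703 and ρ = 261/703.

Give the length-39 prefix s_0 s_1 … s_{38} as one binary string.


110111110111111011111011111101111101111

n=0: ⌊(1·595+261)/703⌋ − ⌊(0·595+261)/703⌋ = ⌊856/703⌋ − ⌊261/703⌋ = 1 − 0 = 1
n=1: ⌊(2·595+261)/703⌋ − ⌊(1·595+261)/703⌋ = ⌊1451/703⌋ − ⌊856/703⌋ = 2 − 1 = 1
n=2: ⌊(3·595+261)/703⌋ − ⌊(2·595+261)/703⌋ = ⌊2046/703⌋ − ⌊1451/703⌋ = 2 − 2 = 0
n=3: ⌊(4·595+261)/703⌋ − ⌊(3·595+261)/703⌋ = ⌊2641/703⌋ − ⌊2046/703⌋ = 3 − 2 = 1
n=4: ⌊(5·595+261)/703⌋ − ⌊(4·595+261)/703⌋ = ⌊3236/703⌋ − ⌊2641/703⌋ = 4 − 3 = 1
n=5: ⌊(6·595+261)/703⌋ − ⌊(5·595+261)/703⌋ = ⌊3831/703⌋ − ⌊3236/703⌋ = 5 − 4 = 1
n=6: ⌊(7·595+261)/703⌋ − ⌊(6·595+261)/703⌋ = ⌊4426/703⌋ − ⌊3831/703⌋ = 6 − 5 = 1
n=7: ⌊(8·595+261)/703⌋ − ⌊(7·595+261)/703⌋ = ⌊5021/703⌋ − ⌊4426/703⌋ = 7 − 6 = 1
n=8: ⌊(9·595+261)/703⌋ − ⌊(8·595+261)/703⌋ = ⌊5616/703⌋ − ⌊5021/703⌋ = 7 − 7 = 0
n=9: ⌊(10·595+261)/703⌋ − ⌊(9·595+261)/703⌋ = ⌊6211/703⌋ − ⌊5616/703⌋ = 8 − 7 = 1
n=10: ⌊(11·595+261)/703⌋ − ⌊(10·595+261)/703⌋ = ⌊6806/703⌋ − ⌊6211/703⌋ = 9 − 8 = 1
n=11: ⌊(12·595+261)/703⌋ − ⌊(11·595+261)/703⌋ = ⌊7401/703⌋ − ⌊6806/703⌋ = 10 − 9 = 1
n=12: ⌊(13·595+261)/703⌋ − ⌊(12·595+261)/703⌋ = ⌊7996/703⌋ − ⌊7401/703⌋ = 11 − 10 = 1
n=13: ⌊(14·595+261)/703⌋ − ⌊(13·595+261)/703⌋ = ⌊8591/703⌋ − ⌊7996/703⌋ = 12 − 11 = 1
n=14: ⌊(15·595+261)/703⌋ − ⌊(14·595+261)/703⌋ = ⌊9186/703⌋ − ⌊8591/703⌋ = 13 − 12 = 1
n=15: ⌊(16·595+261)/703⌋ − ⌊(15·595+261)/703⌋ = ⌊9781/703⌋ − ⌊9186/703⌋ = 13 − 13 = 0
n=16: ⌊(17·595+261)/703⌋ − ⌊(16·595+261)/703⌋ = ⌊10376/703⌋ − ⌊9781/703⌋ = 14 − 13 = 1
n=17: ⌊(18·595+261)/703⌋ − ⌊(17·595+261)/703⌋ = ⌊10971/703⌋ − ⌊10376/703⌋ = 15 − 14 = 1
n=18: ⌊(19·595+261)/703⌋ − ⌊(18·595+261)/703⌋ = ⌊11566/703⌋ − ⌊10971/703⌋ = 16 − 15 = 1
n=19: ⌊(20·595+261)/703⌋ − ⌊(19·595+261)/703⌋ = ⌊12161/703⌋ − ⌊11566/703⌋ = 17 − 16 = 1
n=20: ⌊(21·595+261)/703⌋ − ⌊(20·595+261)/703⌋ = ⌊12756/703⌋ − ⌊12161/703⌋ = 18 − 17 = 1
n=21: ⌊(22·595+261)/703⌋ − ⌊(21·595+261)/703⌋ = ⌊13351/703⌋ − ⌊12756/703⌋ = 18 − 18 = 0
n=22: ⌊(23·595+261)/703⌋ − ⌊(22·595+261)/703⌋ = ⌊13946/703⌋ − ⌊13351/703⌋ = 19 − 18 = 1
n=23: ⌊(24·595+261)/703⌋ − ⌊(23·595+261)/703⌋ = ⌊14541/703⌋ − ⌊13946/703⌋ = 20 − 19 = 1
n=24: ⌊(25·595+261)/703⌋ − ⌊(24·595+261)/703⌋ = ⌊15136/703⌋ − ⌊14541/703⌋ = 21 − 20 = 1
n=25: ⌊(26·595+261)/703⌋ − ⌊(25·595+261)/703⌋ = ⌊15731/703⌋ − ⌊15136/703⌋ = 22 − 21 = 1
n=26: ⌊(27·595+261)/703⌋ − ⌊(26·595+261)/703⌋ = ⌊16326/703⌋ − ⌊15731/703⌋ = 23 − 22 = 1
n=27: ⌊(28·595+261)/703⌋ − ⌊(27·595+261)/703⌋ = ⌊16921/703⌋ − ⌊16326/703⌋ = 24 − 23 = 1
n=28: ⌊(29·595+261)/703⌋ − ⌊(28·595+261)/703⌋ = ⌊17516/703⌋ − ⌊16921/703⌋ = 24 − 24 = 0
n=29: ⌊(30·595+261)/703⌋ − ⌊(29·595+261)/703⌋ = ⌊18111/703⌋ − ⌊17516/703⌋ = 25 − 24 = 1
n=30: ⌊(31·595+261)/703⌋ − ⌊(30·595+261)/703⌋ = ⌊18706/703⌋ − ⌊18111/703⌋ = 26 − 25 = 1
n=31: ⌊(32·595+261)/703⌋ − ⌊(31·595+261)/703⌋ = ⌊19301/703⌋ − ⌊18706/703⌋ = 27 − 26 = 1
n=32: ⌊(33·595+261)/703⌋ − ⌊(32·595+261)/703⌋ = ⌊19896/703⌋ − ⌊19301/703⌋ = 28 − 27 = 1
n=33: ⌊(34·595+261)/703⌋ − ⌊(33·595+261)/703⌋ = ⌊20491/703⌋ − ⌊19896/703⌋ = 29 − 28 = 1
n=34: ⌊(35·595+261)/703⌋ − ⌊(34·595+261)/703⌋ = ⌊21086/703⌋ − ⌊20491/703⌋ = 29 − 29 = 0
n=35: ⌊(36·595+261)/703⌋ − ⌊(35·595+261)/703⌋ = ⌊21681/703⌋ − ⌊21086/703⌋ = 30 − 29 = 1
n=36: ⌊(37·595+261)/703⌋ − ⌊(36·595+261)/703⌋ = ⌊22276/703⌋ − ⌊21681/703⌋ = 31 − 30 = 1
n=37: ⌊(38·595+261)/703⌋ − ⌊(37·595+261)/703⌋ = ⌊22871/703⌋ − ⌊22276/703⌋ = 32 − 31 = 1
n=38: ⌊(39·595+261)/703⌋ − ⌊(38·595+261)/703⌋ = ⌊23466/703⌋ − ⌊22871/703⌋ = 33 − 32 = 1


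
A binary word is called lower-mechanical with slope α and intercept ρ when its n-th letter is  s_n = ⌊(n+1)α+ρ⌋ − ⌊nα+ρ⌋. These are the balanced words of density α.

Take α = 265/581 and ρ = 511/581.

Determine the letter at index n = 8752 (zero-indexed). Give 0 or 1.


(n+1)α + ρ = (8753·265 + 511) / 581 = 2320056/581
nα + ρ     = (8752·265 + 511) / 581 = 2319791/581
⌊2320056/581⌋ = 3993,  ⌊2319791/581⌋ = 3992
s_{8752} = 3993 − 3992 = 1

1


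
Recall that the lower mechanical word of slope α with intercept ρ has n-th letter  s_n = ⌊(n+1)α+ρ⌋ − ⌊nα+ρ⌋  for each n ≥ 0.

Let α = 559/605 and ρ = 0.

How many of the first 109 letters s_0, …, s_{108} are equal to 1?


#1s = Σ_{n=0}^{108} s_n = Σ_{n=0}^{108} (⌊(n+1)α+ρ⌋ − ⌊nα+ρ⌋)
the sum telescopes: every ⌊nα+ρ⌋ with 0 < n < 109 appears once with + and once with −, leaving ⌊109α+ρ⌋ − ⌊0·α+ρ⌋
109α + ρ = (109·559) / 605 = 60931/605
ρ = 0/605
⌊60931/605⌋ = 100,  ⌊0/605⌋ = 0
#1s = 100 − 0 = 100

100


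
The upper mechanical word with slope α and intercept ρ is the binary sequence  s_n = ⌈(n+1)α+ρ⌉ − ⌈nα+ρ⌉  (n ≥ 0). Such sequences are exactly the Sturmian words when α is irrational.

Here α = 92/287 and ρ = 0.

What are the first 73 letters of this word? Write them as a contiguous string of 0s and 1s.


1001001001001001001001001000100100100100100100100100010010010010010010010

n=0: ⌈(1·92)/287⌉ − ⌈(0·92)/287⌉ = ⌈92/287⌉ − ⌈0/287⌉ = 1 − 0 = 1
n=1: ⌈(2·92)/287⌉ − ⌈(1·92)/287⌉ = ⌈184/287⌉ − ⌈92/287⌉ = 1 − 1 = 0
n=2: ⌈(3·92)/287⌉ − ⌈(2·92)/287⌉ = ⌈276/287⌉ − ⌈184/287⌉ = 1 − 1 = 0
n=3: ⌈(4·92)/287⌉ − ⌈(3·92)/287⌉ = ⌈368/287⌉ − ⌈276/287⌉ = 2 − 1 = 1
n=4: ⌈(5·92)/287⌉ − ⌈(4·92)/287⌉ = ⌈460/287⌉ − ⌈368/287⌉ = 2 − 2 = 0
n=5: ⌈(6·92)/287⌉ − ⌈(5·92)/287⌉ = ⌈552/287⌉ − ⌈460/287⌉ = 2 − 2 = 0
n=6: ⌈(7·92)/287⌉ − ⌈(6·92)/287⌉ = ⌈644/287⌉ − ⌈552/287⌉ = 3 − 2 = 1
n=7: ⌈(8·92)/287⌉ − ⌈(7·92)/287⌉ = ⌈736/287⌉ − ⌈644/287⌉ = 3 − 3 = 0
n=8: ⌈(9·92)/287⌉ − ⌈(8·92)/287⌉ = ⌈828/287⌉ − ⌈736/287⌉ = 3 − 3 = 0
n=9: ⌈(10·92)/287⌉ − ⌈(9·92)/287⌉ = ⌈920/287⌉ − ⌈828/287⌉ = 4 − 3 = 1
n=10: ⌈(11·92)/287⌉ − ⌈(10·92)/287⌉ = ⌈1012/287⌉ − ⌈920/287⌉ = 4 − 4 = 0
n=11: ⌈(12·92)/287⌉ − ⌈(11·92)/287⌉ = ⌈1104/287⌉ − ⌈1012/287⌉ = 4 − 4 = 0
n=12: ⌈(13·92)/287⌉ − ⌈(12·92)/287⌉ = ⌈1196/287⌉ − ⌈1104/287⌉ = 5 − 4 = 1
n=13: ⌈(14·92)/287⌉ − ⌈(13·92)/287⌉ = ⌈1288/287⌉ − ⌈1196/287⌉ = 5 − 5 = 0
n=14: ⌈(15·92)/287⌉ − ⌈(14·92)/287⌉ = ⌈1380/287⌉ − ⌈1288/287⌉ = 5 − 5 = 0
n=15: ⌈(16·92)/287⌉ − ⌈(15·92)/287⌉ = ⌈1472/287⌉ − ⌈1380/287⌉ = 6 − 5 = 1
n=16: ⌈(17·92)/287⌉ − ⌈(16·92)/287⌉ = ⌈1564/287⌉ − ⌈1472/287⌉ = 6 − 6 = 0
n=17: ⌈(18·92)/287⌉ − ⌈(17·92)/287⌉ = ⌈1656/287⌉ − ⌈1564/287⌉ = 6 − 6 = 0
n=18: ⌈(19·92)/287⌉ − ⌈(18·92)/287⌉ = ⌈1748/287⌉ − ⌈1656/287⌉ = 7 − 6 = 1
n=19: ⌈(20·92)/287⌉ − ⌈(19·92)/287⌉ = ⌈1840/287⌉ − ⌈1748/287⌉ = 7 − 7 = 0
n=20: ⌈(21·92)/287⌉ − ⌈(20·92)/287⌉ = ⌈1932/287⌉ − ⌈1840/287⌉ = 7 − 7 = 0
n=21: ⌈(22·92)/287⌉ − ⌈(21·92)/287⌉ = ⌈2024/287⌉ − ⌈1932/287⌉ = 8 − 7 = 1
n=22: ⌈(23·92)/287⌉ − ⌈(22·92)/287⌉ = ⌈2116/287⌉ − ⌈2024/287⌉ = 8 − 8 = 0
n=23: ⌈(24·92)/287⌉ − ⌈(23·92)/287⌉ = ⌈2208/287⌉ − ⌈2116/287⌉ = 8 − 8 = 0
n=24: ⌈(25·92)/287⌉ − ⌈(24·92)/287⌉ = ⌈2300/287⌉ − ⌈2208/287⌉ = 9 − 8 = 1
n=25: ⌈(26·92)/287⌉ − ⌈(25·92)/287⌉ = ⌈2392/287⌉ − ⌈2300/287⌉ = 9 − 9 = 0
n=26: ⌈(27·92)/287⌉ − ⌈(26·92)/287⌉ = ⌈2484/287⌉ − ⌈2392/287⌉ = 9 − 9 = 0
n=27: ⌈(28·92)/287⌉ − ⌈(27·92)/287⌉ = ⌈2576/287⌉ − ⌈2484/287⌉ = 9 − 9 = 0
n=28: ⌈(29·92)/287⌉ − ⌈(28·92)/287⌉ = ⌈2668/287⌉ − ⌈2576/287⌉ = 10 − 9 = 1
n=29: ⌈(30·92)/287⌉ − ⌈(29·92)/287⌉ = ⌈2760/287⌉ − ⌈2668/287⌉ = 10 − 10 = 0
n=30: ⌈(31·92)/287⌉ − ⌈(30·92)/287⌉ = ⌈2852/287⌉ − ⌈2760/287⌉ = 10 − 10 = 0
n=31: ⌈(32·92)/287⌉ − ⌈(31·92)/287⌉ = ⌈2944/287⌉ − ⌈2852/287⌉ = 11 − 10 = 1
n=32: ⌈(33·92)/287⌉ − ⌈(32·92)/287⌉ = ⌈3036/287⌉ − ⌈2944/287⌉ = 11 − 11 = 0
n=33: ⌈(34·92)/287⌉ − ⌈(33·92)/287⌉ = ⌈3128/287⌉ − ⌈3036/287⌉ = 11 − 11 = 0
n=34: ⌈(35·92)/287⌉ − ⌈(34·92)/287⌉ = ⌈3220/287⌉ − ⌈3128/287⌉ = 12 − 11 = 1
n=35: ⌈(36·92)/287⌉ − ⌈(35·92)/287⌉ = ⌈3312/287⌉ − ⌈3220/287⌉ = 12 − 12 = 0
n=36: ⌈(37·92)/287⌉ − ⌈(36·92)/287⌉ = ⌈3404/287⌉ − ⌈3312/287⌉ = 12 − 12 = 0
n=37: ⌈(38·92)/287⌉ − ⌈(37·92)/287⌉ = ⌈3496/287⌉ − ⌈3404/287⌉ = 13 − 12 = 1
n=38: ⌈(39·92)/287⌉ − ⌈(38·92)/287⌉ = ⌈3588/287⌉ − ⌈3496/287⌉ = 13 − 13 = 0
n=39: ⌈(40·92)/287⌉ − ⌈(39·92)/287⌉ = ⌈3680/287⌉ − ⌈3588/287⌉ = 13 − 13 = 0
n=40: ⌈(41·92)/287⌉ − ⌈(40·92)/287⌉ = ⌈3772/287⌉ − ⌈3680/287⌉ = 14 − 13 = 1
n=41: ⌈(42·92)/287⌉ − ⌈(41·92)/287⌉ = ⌈3864/287⌉ − ⌈3772/287⌉ = 14 − 14 = 0
n=42: ⌈(43·92)/287⌉ − ⌈(42·92)/287⌉ = ⌈3956/287⌉ − ⌈3864/287⌉ = 14 − 14 = 0
n=43: ⌈(44·92)/287⌉ − ⌈(43·92)/287⌉ = ⌈4048/287⌉ − ⌈3956/287⌉ = 15 − 14 = 1
n=44: ⌈(45·92)/287⌉ − ⌈(44·92)/287⌉ = ⌈4140/287⌉ − ⌈4048/287⌉ = 15 − 15 = 0
n=45: ⌈(46·92)/287⌉ − ⌈(45·92)/287⌉ = ⌈4232/287⌉ − ⌈4140/287⌉ = 15 − 15 = 0
n=46: ⌈(47·92)/287⌉ − ⌈(46·92)/287⌉ = ⌈4324/287⌉ − ⌈4232/287⌉ = 16 − 15 = 1
n=47: ⌈(48·92)/287⌉ − ⌈(47·92)/287⌉ = ⌈4416/287⌉ − ⌈4324/287⌉ = 16 − 16 = 0
n=48: ⌈(49·92)/287⌉ − ⌈(48·92)/287⌉ = ⌈4508/287⌉ − ⌈4416/287⌉ = 16 − 16 = 0
n=49: ⌈(50·92)/287⌉ − ⌈(49·92)/287⌉ = ⌈4600/287⌉ − ⌈4508/287⌉ = 17 − 16 = 1
n=50: ⌈(51·92)/287⌉ − ⌈(50·92)/287⌉ = ⌈4692/287⌉ − ⌈4600/287⌉ = 17 − 17 = 0
n=51: ⌈(52·92)/287⌉ − ⌈(51·92)/287⌉ = ⌈4784/287⌉ − ⌈4692/287⌉ = 17 − 17 = 0
n=52: ⌈(53·92)/287⌉ − ⌈(52·92)/287⌉ = ⌈4876/287⌉ − ⌈4784/287⌉ = 17 − 17 = 0
n=53: ⌈(54·92)/287⌉ − ⌈(53·92)/287⌉ = ⌈4968/287⌉ − ⌈4876/287⌉ = 18 − 17 = 1
n=54: ⌈(55·92)/287⌉ − ⌈(54·92)/287⌉ = ⌈5060/287⌉ − ⌈4968/287⌉ = 18 − 18 = 0
n=55: ⌈(56·92)/287⌉ − ⌈(55·92)/287⌉ = ⌈5152/287⌉ − ⌈5060/287⌉ = 18 − 18 = 0
n=56: ⌈(57·92)/287⌉ − ⌈(56·92)/287⌉ = ⌈5244/287⌉ − ⌈5152/287⌉ = 19 − 18 = 1
n=57: ⌈(58·92)/287⌉ − ⌈(57·92)/287⌉ = ⌈5336/287⌉ − ⌈5244/287⌉ = 19 − 19 = 0
n=58: ⌈(59·92)/287⌉ − ⌈(58·92)/287⌉ = ⌈5428/287⌉ − ⌈5336/287⌉ = 19 − 19 = 0
n=59: ⌈(60·92)/287⌉ − ⌈(59·92)/287⌉ = ⌈5520/287⌉ − ⌈5428/287⌉ = 20 − 19 = 1
n=60: ⌈(61·92)/287⌉ − ⌈(60·92)/287⌉ = ⌈5612/287⌉ − ⌈5520/287⌉ = 20 − 20 = 0
n=61: ⌈(62·92)/287⌉ − ⌈(61·92)/287⌉ = ⌈5704/287⌉ − ⌈5612/287⌉ = 20 − 20 = 0
n=62: ⌈(63·92)/287⌉ − ⌈(62·92)/287⌉ = ⌈5796/287⌉ − ⌈5704/287⌉ = 21 − 20 = 1
n=63: ⌈(64·92)/287⌉ − ⌈(63·92)/287⌉ = ⌈5888/287⌉ − ⌈5796/287⌉ = 21 − 21 = 0
n=64: ⌈(65·92)/287⌉ − ⌈(64·92)/287⌉ = ⌈5980/287⌉ − ⌈5888/287⌉ = 21 − 21 = 0
n=65: ⌈(66·92)/287⌉ − ⌈(65·92)/287⌉ = ⌈6072/287⌉ − ⌈5980/287⌉ = 22 − 21 = 1
n=66: ⌈(67·92)/287⌉ − ⌈(66·92)/287⌉ = ⌈6164/287⌉ − ⌈6072/287⌉ = 22 − 22 = 0
n=67: ⌈(68·92)/287⌉ − ⌈(67·92)/287⌉ = ⌈6256/287⌉ − ⌈6164/287⌉ = 22 − 22 = 0
n=68: ⌈(69·92)/287⌉ − ⌈(68·92)/287⌉ = ⌈6348/287⌉ − ⌈6256/287⌉ = 23 − 22 = 1
n=69: ⌈(70·92)/287⌉ − ⌈(69·92)/287⌉ = ⌈6440/287⌉ − ⌈6348/287⌉ = 23 − 23 = 0
n=70: ⌈(71·92)/287⌉ − ⌈(70·92)/287⌉ = ⌈6532/287⌉ − ⌈6440/287⌉ = 23 − 23 = 0
n=71: ⌈(72·92)/287⌉ − ⌈(71·92)/287⌉ = ⌈6624/287⌉ − ⌈6532/287⌉ = 24 − 23 = 1
n=72: ⌈(73·92)/287⌉ − ⌈(72·92)/287⌉ = ⌈6716/287⌉ − ⌈6624/287⌉ = 24 − 24 = 0
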